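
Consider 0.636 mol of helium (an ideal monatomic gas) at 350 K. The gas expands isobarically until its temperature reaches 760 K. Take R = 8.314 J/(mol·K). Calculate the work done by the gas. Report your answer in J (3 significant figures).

W ≈ 2170 J

Isobaric: W = P ΔV = nR ΔT.
W = (0.636)(8.314)(760 − 350) = 2168 J.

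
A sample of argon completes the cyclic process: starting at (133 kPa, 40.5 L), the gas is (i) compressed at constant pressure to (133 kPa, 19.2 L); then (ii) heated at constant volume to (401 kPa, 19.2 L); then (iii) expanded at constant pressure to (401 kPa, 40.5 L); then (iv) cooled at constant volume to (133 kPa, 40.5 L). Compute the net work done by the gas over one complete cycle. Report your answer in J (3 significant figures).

Constant-volume legs do no work.
W(i) = (133)(19.2 − 40.5) = -2833 J; W(iii) = (401)(40.5 − 19.2) = 8541 J.
W_net = -2833 + 8541 = 5708 J (the clockwise enclosed area).

W_net ≈ 5710 J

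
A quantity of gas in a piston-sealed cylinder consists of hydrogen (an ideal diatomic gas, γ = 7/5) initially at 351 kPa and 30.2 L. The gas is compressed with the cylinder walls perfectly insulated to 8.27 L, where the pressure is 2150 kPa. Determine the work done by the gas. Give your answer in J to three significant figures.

Adiabatic: W = (P₁V₁ − P₂V₂)/(γ − 1) with γ = 7/5.
P₁V₁ = 10600 J, P₂V₂ = 17780 J.
W = (10600 − 17780) / 0.4 = -17951 J.

W ≈ -18000 J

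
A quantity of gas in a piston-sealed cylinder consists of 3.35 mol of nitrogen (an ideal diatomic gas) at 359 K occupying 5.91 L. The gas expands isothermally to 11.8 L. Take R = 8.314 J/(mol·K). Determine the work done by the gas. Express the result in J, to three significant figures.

Isothermal: W = nRT ln(V₂/V₁).
W = (3.35)(8.314)(359) × ln(11.8/5.91)
  = 9999 × 0.6915
W_by_gas = 6914 J.

W ≈ 6910 J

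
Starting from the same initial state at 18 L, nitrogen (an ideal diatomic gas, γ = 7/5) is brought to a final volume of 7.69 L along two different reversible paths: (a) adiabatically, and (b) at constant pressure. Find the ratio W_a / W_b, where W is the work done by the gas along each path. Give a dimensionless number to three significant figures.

W_a / W_b ≈ 1.77

Path (a) adiabatic: W = P₁V₁(1 − (V₁/V₂)^(γ−1))/(γ−1) → W_a/(P₁V₁) = -1.013.
Path (b) isobaric: W = P₁(V₂ − V₁) → W_b/(P₁V₁) = -0.5728.
W_a / W_b = -1.013 / -0.5728 = 1.769.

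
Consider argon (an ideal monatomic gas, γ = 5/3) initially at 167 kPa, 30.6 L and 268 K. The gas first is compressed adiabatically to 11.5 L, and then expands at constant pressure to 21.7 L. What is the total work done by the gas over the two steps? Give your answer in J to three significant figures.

W_total ≈ 1650 J

Step 1 (adiabatic): W = (P₁V₁ − P₂V₂)/(γ−1) = (5110 − 9813)/0.667 = -7054 J.
After step 1: P = 853.3 kPa, V = 11.5 L, T = 514.6 K.
Step 2 (isobaric): W = PΔV = (853.3 kPa)(21.7 − 11.5 L) = 8703 J.
W_total = -7054 + 8703 = 1650 J.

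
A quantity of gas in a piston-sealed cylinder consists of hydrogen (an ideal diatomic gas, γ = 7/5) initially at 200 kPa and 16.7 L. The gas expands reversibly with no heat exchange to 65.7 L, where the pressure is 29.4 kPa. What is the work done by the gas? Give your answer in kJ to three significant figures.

W ≈ 3.52 kJ

Adiabatic: W = (P₁V₁ − P₂V₂)/(γ − 1) with γ = 7/5.
P₁V₁ = 3340 J, P₂V₂ = 1932 J.
W = (3340 − 1932) / 0.4 = 3521 J.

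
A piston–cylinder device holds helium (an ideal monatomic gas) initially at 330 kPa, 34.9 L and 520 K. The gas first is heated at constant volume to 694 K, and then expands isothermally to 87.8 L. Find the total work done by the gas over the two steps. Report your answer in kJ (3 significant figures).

Step 1 (isochoric): W = 0 (constant volume).
After step 1: P = 440.4 kPa (V unchanged).
Step 2 (isothermal): W = P₁V₁ ln(V₂/V₁) = (15371) ln(87.8/34.9) = 14181 J.
W_total = 0 + 14181 = 14181 J.

W_total ≈ 14.2 kJ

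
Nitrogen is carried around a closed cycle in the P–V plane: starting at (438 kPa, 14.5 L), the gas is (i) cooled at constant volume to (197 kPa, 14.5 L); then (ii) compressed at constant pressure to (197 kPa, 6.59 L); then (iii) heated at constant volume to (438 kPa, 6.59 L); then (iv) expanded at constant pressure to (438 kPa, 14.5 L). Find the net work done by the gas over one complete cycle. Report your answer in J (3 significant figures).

Constant-volume legs do no work.
W(ii) = (197)(6.59 − 14.5) = -1558 J; W(iv) = (438)(14.5 − 6.59) = 3465 J.
W_net = -1558 + 3465 = 1906 J (the clockwise enclosed area).

W_net ≈ 1910 J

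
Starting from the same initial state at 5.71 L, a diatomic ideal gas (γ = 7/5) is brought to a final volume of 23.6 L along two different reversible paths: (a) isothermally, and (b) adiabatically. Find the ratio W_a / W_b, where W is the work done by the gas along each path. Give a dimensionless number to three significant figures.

W_a / W_b ≈ 1.31

Path (a) isothermal: W = P₁V₁ ln(V₂/V₁) → W_a/(P₁V₁) = 1.419.
Path (b) adiabatic: W = P₁V₁(1 − (V₁/V₂)^(γ−1))/(γ−1) → W_b/(P₁V₁) = 1.083.
W_a / W_b = 1.419 / 1.083 = 1.311.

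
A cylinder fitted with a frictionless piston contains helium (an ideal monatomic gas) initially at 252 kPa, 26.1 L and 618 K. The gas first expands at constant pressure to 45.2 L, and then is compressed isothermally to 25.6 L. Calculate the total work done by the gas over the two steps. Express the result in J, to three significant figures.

W_total ≈ -1660 J

Step 1 (isobaric): W = PΔV = (252 kPa)(45.2 − 26.1 L) = 4813 J.
After step 1: P = 252 kPa, V = 45.2 L, T = 1070 K.
Step 2 (isothermal): W = P₁V₁ ln(V₂/V₁) = (11390) ln(25.6/45.2) = -6475 J.
W_total = 4813 − 6475 = -1662 J.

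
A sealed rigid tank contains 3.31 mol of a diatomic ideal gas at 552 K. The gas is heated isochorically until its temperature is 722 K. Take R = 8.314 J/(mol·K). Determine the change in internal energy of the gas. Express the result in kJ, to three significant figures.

ΔU ≈ 11.7 kJ

Constant volume ⇒ W = 0, so Q = ΔU = nCᵥΔT with Cᵥ = 5R/2 = 20.79 J/(mol·K).
ΔU = (3.31)(20.79)(722 − 552) = 11696 J.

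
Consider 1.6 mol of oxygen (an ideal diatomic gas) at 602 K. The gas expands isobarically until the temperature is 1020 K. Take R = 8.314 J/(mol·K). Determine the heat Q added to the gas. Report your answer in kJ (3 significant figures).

Isobaric: W = nRΔT = (1.6)(8.314)(418) = 5560 J.
ΔU = nCᵥΔT with Cᵥ = 5R/2: ΔU = (1.6)(20.79)(418) = 13901 J.
Q = ΔU + W = 13901 + 5560 = 19461 J.

Q ≈ 19.5 kJ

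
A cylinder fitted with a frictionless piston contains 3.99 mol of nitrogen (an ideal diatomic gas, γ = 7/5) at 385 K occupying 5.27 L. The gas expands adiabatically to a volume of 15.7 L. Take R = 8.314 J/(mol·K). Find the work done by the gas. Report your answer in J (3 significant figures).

W ≈ 11300 J

Adiabatic: TV^(γ−1) = const with γ = 7/5.
T₂ = T₁ (V₁/V₂)^(γ−1) = 385 × (5.27/15.7)^0.4 = 385 × 0.6462 = 248.8 K.
W_by = nCᵥ(T₁ − T₂) = (3.99)(20.79)(385 − 248.8) = 11297 J.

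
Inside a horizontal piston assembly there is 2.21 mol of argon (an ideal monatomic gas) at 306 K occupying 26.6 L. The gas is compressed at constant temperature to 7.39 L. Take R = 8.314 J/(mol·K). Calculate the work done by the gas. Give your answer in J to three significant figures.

W ≈ -7200 J

Isothermal: W = nRT ln(V₂/V₁).
W = (2.21)(8.314)(306) × ln(7.39/26.6)
  = 5622 × -1.281
W_by_gas = -7201 J.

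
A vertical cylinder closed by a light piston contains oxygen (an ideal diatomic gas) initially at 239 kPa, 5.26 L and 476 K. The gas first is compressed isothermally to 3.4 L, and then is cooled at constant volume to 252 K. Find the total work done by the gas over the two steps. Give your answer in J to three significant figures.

Step 1 (isothermal): W = P₁V₁ ln(V₂/V₁) = (1257) ln(3.4/5.26) = -548.6 J.
Step 2 (isochoric): W = 0 (constant volume).
W_total = -548.6 + 0 = -548.6 J.

W_total ≈ -549 J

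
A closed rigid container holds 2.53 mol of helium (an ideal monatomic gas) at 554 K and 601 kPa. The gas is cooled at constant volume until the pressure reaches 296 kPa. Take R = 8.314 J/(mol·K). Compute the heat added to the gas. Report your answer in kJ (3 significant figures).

Q ≈ -8.87 kJ

Constant volume ⇒ W = 0, so Q = ΔU = nCᵥΔT with Cᵥ = 3R/2 = 12.47 J/(mol·K).
At constant V, T₂/T₁ = P₂/P₁ ⇒ ΔT = T₁(P₂/P₁ − 1) = 554·(296/601 − 1) = -281.1 K.
ΔU = (2.53)(12.47)(-281.1) = -8871 J.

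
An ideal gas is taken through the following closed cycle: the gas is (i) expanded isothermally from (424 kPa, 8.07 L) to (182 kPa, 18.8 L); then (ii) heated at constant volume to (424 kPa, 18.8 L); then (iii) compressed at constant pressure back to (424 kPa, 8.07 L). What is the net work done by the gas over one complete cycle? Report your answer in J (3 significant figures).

W_net ≈ -1660 J

Leg (i): W = PᵢVᵢ ln(V_f/Vᵢ) = (3422) ln(18.8/8.07) = 2894 J.
Leg (ii): W = 0.
Leg (iii): W = PΔV = (424)(8.07 − 18.8) = -4550 J.
W_net = 2894 − 4550 = -1656 J.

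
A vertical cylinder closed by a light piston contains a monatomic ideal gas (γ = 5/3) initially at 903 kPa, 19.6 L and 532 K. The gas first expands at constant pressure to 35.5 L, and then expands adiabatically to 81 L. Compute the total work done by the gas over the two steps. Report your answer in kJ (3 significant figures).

Step 1 (isobaric): W = PΔV = (903 kPa)(35.5 − 19.6 L) = 14358 J.
After step 1: P = 903 kPa, V = 35.5 L, T = 963.6 K.
Step 2 (adiabatic): W = (P₁V₁ − P₂V₂)/(γ−1) = (32056 − 18496)/0.667 = 20341 J.
W_total = 14358 + 20341 = 34698 J.

W_total ≈ 34.7 kJ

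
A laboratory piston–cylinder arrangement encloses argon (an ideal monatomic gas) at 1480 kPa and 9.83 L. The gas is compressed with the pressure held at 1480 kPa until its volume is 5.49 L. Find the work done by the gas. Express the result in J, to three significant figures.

W ≈ -6420 J

Isobaric: W = P ΔV.
W = (1480 kPa)(5.49 − 9.83 L) = (1480)(-4.34) = -6423 J.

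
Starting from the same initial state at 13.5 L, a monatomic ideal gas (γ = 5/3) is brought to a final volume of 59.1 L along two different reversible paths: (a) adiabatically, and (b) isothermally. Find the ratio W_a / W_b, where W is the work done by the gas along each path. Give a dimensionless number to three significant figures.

Path (a) adiabatic: W = P₁V₁(1 − (V₁/V₂)^(γ−1))/(γ−1) → W_a/(P₁V₁) = 0.9395.
Path (b) isothermal: W = P₁V₁ ln(V₂/V₁) → W_b/(P₁V₁) = 1.477.
W_a / W_b = 0.9395 / 1.477 = 0.6363.

W_a / W_b ≈ 0.636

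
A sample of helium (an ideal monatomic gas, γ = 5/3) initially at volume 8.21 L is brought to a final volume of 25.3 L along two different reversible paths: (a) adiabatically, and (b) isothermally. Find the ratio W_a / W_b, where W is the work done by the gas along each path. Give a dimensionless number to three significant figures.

Path (a) adiabatic: W = P₁V₁(1 − (V₁/V₂)^(γ−1))/(γ−1) → W_a/(P₁V₁) = 0.7917.
Path (b) isothermal: W = P₁V₁ ln(V₂/V₁) → W_b/(P₁V₁) = 1.125.
W_a / W_b = 0.7917 / 1.125 = 0.7034.

W_a / W_b ≈ 0.703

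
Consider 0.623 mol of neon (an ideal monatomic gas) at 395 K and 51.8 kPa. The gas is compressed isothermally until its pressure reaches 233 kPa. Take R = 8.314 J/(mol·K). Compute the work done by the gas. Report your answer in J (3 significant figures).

Isothermal process: W = nRT ln(V₂/V₁) = nRT ln(P₁/P₂).
W = (0.623)(8.314)(395) × ln(51.8/233)
  = 2046 × ln(0.2223) = 2046 × -1.504
W_by_gas = -3076 J.

W ≈ -3080 J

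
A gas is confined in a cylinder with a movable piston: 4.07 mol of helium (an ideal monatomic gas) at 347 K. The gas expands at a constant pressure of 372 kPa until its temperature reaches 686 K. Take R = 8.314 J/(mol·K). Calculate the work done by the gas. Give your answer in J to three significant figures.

W ≈ 11500 J

Isobaric: W = P ΔV = nR ΔT.
W = (4.07)(8.314)(686 − 347) = 11471 J.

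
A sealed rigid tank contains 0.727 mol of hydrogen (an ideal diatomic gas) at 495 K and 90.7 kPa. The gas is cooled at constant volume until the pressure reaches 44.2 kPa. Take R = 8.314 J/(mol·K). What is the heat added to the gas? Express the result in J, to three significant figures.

Q ≈ -3830 J

Constant volume ⇒ W = 0, so Q = ΔU = nCᵥΔT with Cᵥ = 5R/2 = 20.79 J/(mol·K).
At constant V, T₂/T₁ = P₂/P₁ ⇒ ΔT = T₁(P₂/P₁ − 1) = 495·(44.2/90.7 − 1) = -253.8 K.
ΔU = (0.727)(20.79)(-253.8) = -3835 J.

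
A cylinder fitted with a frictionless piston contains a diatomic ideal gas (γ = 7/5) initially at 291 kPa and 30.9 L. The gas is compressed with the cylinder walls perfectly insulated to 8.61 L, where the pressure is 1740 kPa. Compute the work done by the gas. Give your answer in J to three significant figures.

Adiabatic: W = (P₁V₁ − P₂V₂)/(γ − 1) with γ = 7/5.
P₁V₁ = 8992 J, P₂V₂ = 14981 J.
W = (8992 − 14981) / 0.4 = -14974 J.

W ≈ -15000 J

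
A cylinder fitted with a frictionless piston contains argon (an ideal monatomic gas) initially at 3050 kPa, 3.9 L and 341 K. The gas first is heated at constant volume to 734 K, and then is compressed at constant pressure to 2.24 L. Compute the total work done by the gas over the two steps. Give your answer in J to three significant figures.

Step 1 (isochoric): W = 0 (constant volume).
After step 1: P = 6565 kPa (V unchanged).
Step 2 (isobaric): W = PΔV = (6565 kPa)(2.24 − 3.9 L) = -10898 J.
W_total = 0 − 10898 = -10898 J.

W_total ≈ -10900 J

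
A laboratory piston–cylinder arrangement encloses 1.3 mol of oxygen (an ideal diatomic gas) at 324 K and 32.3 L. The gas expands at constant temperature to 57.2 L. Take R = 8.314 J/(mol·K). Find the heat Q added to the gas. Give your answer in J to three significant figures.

Isothermal ⇒ ΔU = 0, so Q = W = nRT ln(V₂/V₁).
Q = (1.3)(8.314)(324) ln(57.2/32.3) = 3502 × 0.5715 = 2001 J.

Q ≈ 2000 J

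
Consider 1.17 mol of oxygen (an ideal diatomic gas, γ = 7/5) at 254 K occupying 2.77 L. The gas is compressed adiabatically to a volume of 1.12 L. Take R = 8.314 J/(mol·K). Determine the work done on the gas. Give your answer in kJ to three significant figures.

W ≈ 2.70 kJ

Adiabatic: TV^(γ−1) = const with γ = 7/5.
T₂ = T₁ (V₁/V₂)^(γ−1) = 254 × (2.77/1.12)^0.4 = 254 × 1.436 = 364.9 K.
W_by = nCᵥ(T₁ − T₂) = (1.17)(20.79)(254 − 364.9) = -2696 J.
Work on gas = −W_by = 2696 J.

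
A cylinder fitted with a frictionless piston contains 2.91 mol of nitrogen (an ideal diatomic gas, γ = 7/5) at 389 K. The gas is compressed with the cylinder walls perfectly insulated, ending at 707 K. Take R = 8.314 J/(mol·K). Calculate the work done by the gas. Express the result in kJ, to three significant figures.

W ≈ -19.2 kJ

Adiabatic ⇒ Q = 0, so W_by = −ΔU = nCᵥ(T₁ − T₂).
Cᵥ = 5R/2 = 20.79 J/(mol·K).
W = (2.91)(20.79)(389 − 707) = -19234 J.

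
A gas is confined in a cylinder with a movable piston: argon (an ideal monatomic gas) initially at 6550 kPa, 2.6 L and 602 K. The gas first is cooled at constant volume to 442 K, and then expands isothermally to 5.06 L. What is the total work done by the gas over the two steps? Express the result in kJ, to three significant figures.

Step 1 (isochoric): W = 0 (constant volume).
After step 1: P = 4809 kPa (V unchanged).
Step 2 (isothermal): W = P₁V₁ ln(V₂/V₁) = (12504) ln(5.06/2.6) = 8326 J.
W_total = 0 + 8326 = 8326 J.

W_total ≈ 8.33 kJ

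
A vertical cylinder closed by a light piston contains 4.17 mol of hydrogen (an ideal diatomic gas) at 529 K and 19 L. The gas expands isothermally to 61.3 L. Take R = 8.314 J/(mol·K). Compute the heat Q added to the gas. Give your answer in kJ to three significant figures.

Q ≈ 21.5 kJ

Isothermal ⇒ ΔU = 0, so Q = W = nRT ln(V₂/V₁).
Q = (4.17)(8.314)(529) ln(61.3/19) = 18340 × 1.171 = 21483 J.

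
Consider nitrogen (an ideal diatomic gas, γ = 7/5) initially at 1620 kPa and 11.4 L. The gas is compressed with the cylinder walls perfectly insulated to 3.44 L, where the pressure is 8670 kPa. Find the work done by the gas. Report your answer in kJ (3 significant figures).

Adiabatic: W = (P₁V₁ − P₂V₂)/(γ − 1) with γ = 7/5.
P₁V₁ = 18468 J, P₂V₂ = 29825 J.
W = (18468 − 29825) / 0.4 = -28392 J.

W ≈ -28.4 kJ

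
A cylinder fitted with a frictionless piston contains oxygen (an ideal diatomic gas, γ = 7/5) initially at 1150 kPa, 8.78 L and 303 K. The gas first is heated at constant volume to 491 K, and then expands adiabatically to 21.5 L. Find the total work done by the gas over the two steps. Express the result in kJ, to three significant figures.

Step 1 (isochoric): W = 0 (constant volume).
After step 1: P = 1864 kPa (V unchanged).
Step 2 (adiabatic): W = (P₁V₁ − P₂V₂)/(γ−1) = (16362 − 11435)/0.4 = 12316 J.
W_total = 0 + 12316 = 12316 J.

W_total ≈ 12.3 kJ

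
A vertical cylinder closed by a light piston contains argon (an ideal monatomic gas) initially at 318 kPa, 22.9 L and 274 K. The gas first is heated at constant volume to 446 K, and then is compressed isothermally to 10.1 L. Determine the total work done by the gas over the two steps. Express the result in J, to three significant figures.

Step 1 (isochoric): W = 0 (constant volume).
After step 1: P = 517.6 kPa (V unchanged).
Step 2 (isothermal): W = P₁V₁ ln(V₂/V₁) = (11854) ln(10.1/22.9) = -9703 J.
W_total = 0 − 9703 = -9703 J.

W_total ≈ -9700 J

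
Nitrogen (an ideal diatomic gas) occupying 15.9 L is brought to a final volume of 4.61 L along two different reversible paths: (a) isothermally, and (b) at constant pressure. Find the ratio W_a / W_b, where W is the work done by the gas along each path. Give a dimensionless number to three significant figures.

W_a / W_b ≈ 1.74

Path (a) isothermal: W = P₁V₁ ln(V₂/V₁) → W_a/(P₁V₁) = -1.238.
Path (b) isobaric: W = P₁(V₂ − V₁) → W_b/(P₁V₁) = -0.7101.
W_a / W_b = -1.238 / -0.7101 = 1.744.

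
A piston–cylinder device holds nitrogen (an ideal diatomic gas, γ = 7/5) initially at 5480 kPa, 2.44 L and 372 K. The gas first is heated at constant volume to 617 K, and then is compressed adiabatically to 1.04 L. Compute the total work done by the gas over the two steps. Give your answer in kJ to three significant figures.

W_total ≈ -22.5 kJ

Step 1 (isochoric): W = 0 (constant volume).
After step 1: P = 9089 kPa (V unchanged).
Step 2 (adiabatic): W = (P₁V₁ − P₂V₂)/(γ−1) = (22178 − 31193)/0.4 = -22538 J.
W_total = 0 − 22538 = -22538 J.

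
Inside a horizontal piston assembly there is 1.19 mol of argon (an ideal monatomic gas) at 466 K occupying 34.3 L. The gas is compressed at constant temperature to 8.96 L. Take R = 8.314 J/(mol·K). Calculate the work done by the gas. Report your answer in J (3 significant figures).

W ≈ -6190 J

Isothermal: W = nRT ln(V₂/V₁).
W = (1.19)(8.314)(466) × ln(8.96/34.3)
  = 4610 × -1.342
W_by_gas = -6189 J.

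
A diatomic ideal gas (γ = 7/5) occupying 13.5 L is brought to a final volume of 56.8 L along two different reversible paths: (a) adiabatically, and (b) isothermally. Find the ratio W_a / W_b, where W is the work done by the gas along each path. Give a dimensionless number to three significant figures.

W_a / W_b ≈ 0.761

Path (a) adiabatic: W = P₁V₁(1 − (V₁/V₂)^(γ−1))/(γ−1) → W_a/(P₁V₁) = 1.093.
Path (b) isothermal: W = P₁V₁ ln(V₂/V₁) → W_b/(P₁V₁) = 1.437.
W_a / W_b = 1.093 / 1.437 = 0.7606.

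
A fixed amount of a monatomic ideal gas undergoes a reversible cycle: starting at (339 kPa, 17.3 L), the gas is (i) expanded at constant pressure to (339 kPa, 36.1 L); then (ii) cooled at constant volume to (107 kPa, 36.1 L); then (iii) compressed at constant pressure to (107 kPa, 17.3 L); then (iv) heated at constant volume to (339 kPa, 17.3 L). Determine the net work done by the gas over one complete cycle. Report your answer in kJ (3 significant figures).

Constant-volume legs do no work.
W(i) = (339)(36.1 − 17.3) = 6373 J; W(iii) = (107)(17.3 − 36.1) = -2012 J.
W_net = 6373 − 2012 = 4362 J (the clockwise enclosed area).

W_net ≈ 4.36 kJ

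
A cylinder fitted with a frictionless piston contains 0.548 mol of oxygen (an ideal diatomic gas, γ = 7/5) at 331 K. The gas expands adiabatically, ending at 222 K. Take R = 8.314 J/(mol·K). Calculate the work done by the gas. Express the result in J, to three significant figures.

Adiabatic ⇒ Q = 0, so W_by = −ΔU = nCᵥ(T₁ − T₂).
Cᵥ = 5R/2 = 20.79 J/(mol·K).
W = (0.548)(20.79)(331 − 222) = 1242 J.

W ≈ 1240 J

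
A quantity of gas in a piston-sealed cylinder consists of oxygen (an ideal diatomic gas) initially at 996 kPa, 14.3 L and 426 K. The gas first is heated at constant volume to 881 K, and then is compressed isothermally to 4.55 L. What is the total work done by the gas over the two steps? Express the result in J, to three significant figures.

W_total ≈ -33700 J

Step 1 (isochoric): W = 0 (constant volume).
After step 1: P = 2060 kPa (V unchanged).
Step 2 (isothermal): W = P₁V₁ ln(V₂/V₁) = (29455) ln(4.55/14.3) = -33730 J.
W_total = 0 − 33730 = -33730 J.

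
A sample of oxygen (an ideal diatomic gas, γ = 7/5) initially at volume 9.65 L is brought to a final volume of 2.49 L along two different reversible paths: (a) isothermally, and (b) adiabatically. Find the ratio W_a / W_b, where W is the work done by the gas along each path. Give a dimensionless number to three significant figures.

W_a / W_b ≈ 0.753

Path (a) isothermal: W = P₁V₁ ln(V₂/V₁) → W_a/(P₁V₁) = -1.355.
Path (b) adiabatic: W = P₁V₁(1 − (V₁/V₂)^(γ−1))/(γ−1) → W_b/(P₁V₁) = -1.798.
W_a / W_b = -1.355 / -1.798 = 0.7534.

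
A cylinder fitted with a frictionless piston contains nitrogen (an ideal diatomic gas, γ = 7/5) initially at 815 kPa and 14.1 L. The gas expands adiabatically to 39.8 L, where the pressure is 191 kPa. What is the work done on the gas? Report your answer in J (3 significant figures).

W ≈ -9720 J

Adiabatic: W = (P₁V₁ − P₂V₂)/(γ − 1) with γ = 7/5.
P₁V₁ = 11492 J, P₂V₂ = 7602 J.
W = (11492 − 7602) / 0.4 = 9724 J.
Work on gas = −W_by = -9724 J.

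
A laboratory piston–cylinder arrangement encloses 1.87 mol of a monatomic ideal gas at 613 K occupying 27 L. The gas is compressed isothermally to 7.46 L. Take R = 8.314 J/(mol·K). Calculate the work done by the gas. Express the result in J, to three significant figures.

W ≈ -12300 J

Isothermal: W = nRT ln(V₂/V₁).
W = (1.87)(8.314)(613) × ln(7.46/27)
  = 9530 × -1.286
W_by_gas = -12259 J.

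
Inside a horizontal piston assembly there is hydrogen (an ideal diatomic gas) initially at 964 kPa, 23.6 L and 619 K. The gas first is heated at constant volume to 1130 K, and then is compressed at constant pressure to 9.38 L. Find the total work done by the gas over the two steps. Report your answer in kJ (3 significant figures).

W_total ≈ -25.0 kJ

Step 1 (isochoric): W = 0 (constant volume).
After step 1: P = 1760 kPa (V unchanged).
Step 2 (isobaric): W = PΔV = (1760 kPa)(9.38 − 23.6 L) = -25024 J.
W_total = 0 − 25024 = -25024 J.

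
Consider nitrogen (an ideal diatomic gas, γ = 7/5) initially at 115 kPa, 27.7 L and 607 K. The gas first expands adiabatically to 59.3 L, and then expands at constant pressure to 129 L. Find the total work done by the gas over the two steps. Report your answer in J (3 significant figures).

Step 1 (adiabatic): W = (P₁V₁ − P₂V₂)/(γ−1) = (3186 − 2349)/0.4 = 2090 J.
After step 1: P = 39.62 kPa, V = 59.3 L, T = 447.7 K.
Step 2 (isobaric): W = PΔV = (39.62 kPa)(129 − 59.3 L) = 2761 J.
W_total = 2090 + 2761 = 4852 J.

W_total ≈ 4850 J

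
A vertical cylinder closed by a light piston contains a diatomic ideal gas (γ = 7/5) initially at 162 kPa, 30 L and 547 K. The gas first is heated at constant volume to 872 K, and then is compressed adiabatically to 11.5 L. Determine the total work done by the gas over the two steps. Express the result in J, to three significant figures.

W_total ≈ -9050 J

Step 1 (isochoric): W = 0 (constant volume).
After step 1: P = 258.3 kPa (V unchanged).
Step 2 (adiabatic): W = (P₁V₁ − P₂V₂)/(γ−1) = (7748 − 11369)/0.4 = -9054 J.
W_total = 0 − 9054 = -9054 J.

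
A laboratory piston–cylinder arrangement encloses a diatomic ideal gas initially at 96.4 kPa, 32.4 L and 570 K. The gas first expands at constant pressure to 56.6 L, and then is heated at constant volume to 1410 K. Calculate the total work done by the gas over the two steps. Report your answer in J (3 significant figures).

Step 1 (isobaric): W = PΔV = (96.4 kPa)(56.6 − 32.4 L) = 2333 J.
Step 2 (isochoric): W = 0 (constant volume).
W_total = 2333 + 0 = 2333 J.

W_total ≈ 2330 J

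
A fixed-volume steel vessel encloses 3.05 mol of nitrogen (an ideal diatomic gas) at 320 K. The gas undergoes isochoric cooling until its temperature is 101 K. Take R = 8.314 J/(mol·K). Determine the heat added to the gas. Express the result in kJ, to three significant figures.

Constant volume ⇒ W = 0, so Q = ΔU = nCᵥΔT with Cᵥ = 5R/2 = 20.79 J/(mol·K).
ΔU = (3.05)(20.79)(101 − 320) = -13883 J.

Q ≈ -13.9 kJ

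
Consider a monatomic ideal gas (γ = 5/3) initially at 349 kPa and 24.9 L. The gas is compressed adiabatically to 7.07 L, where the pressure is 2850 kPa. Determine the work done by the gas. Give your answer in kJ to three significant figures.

Adiabatic: W = (P₁V₁ − P₂V₂)/(γ − 1) with γ = 5/3.
P₁V₁ = 8690 J, P₂V₂ = 20150 J.
W = (8690 − 20150) / 0.6667 = -17189 J.

W ≈ -17.2 kJ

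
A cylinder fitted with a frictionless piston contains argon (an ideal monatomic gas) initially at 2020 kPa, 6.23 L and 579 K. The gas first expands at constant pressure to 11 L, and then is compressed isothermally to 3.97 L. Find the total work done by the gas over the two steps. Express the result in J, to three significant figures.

W_total ≈ -13000 J

Step 1 (isobaric): W = PΔV = (2020 kPa)(11 − 6.23 L) = 9635 J.
After step 1: P = 2020 kPa, V = 11 L, T = 1022 K.
Step 2 (isothermal): W = P₁V₁ ln(V₂/V₁) = (22220) ln(3.97/11) = -22645 J.
W_total = 9635 − 22645 = -13010 J.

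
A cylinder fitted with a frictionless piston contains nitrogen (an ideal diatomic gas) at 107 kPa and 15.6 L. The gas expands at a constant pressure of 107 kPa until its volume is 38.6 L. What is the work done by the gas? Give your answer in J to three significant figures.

W ≈ 2460 J

Isobaric: W = P ΔV.
W = (107 kPa)(38.6 − 15.6 L) = (107)(23) = 2461 J.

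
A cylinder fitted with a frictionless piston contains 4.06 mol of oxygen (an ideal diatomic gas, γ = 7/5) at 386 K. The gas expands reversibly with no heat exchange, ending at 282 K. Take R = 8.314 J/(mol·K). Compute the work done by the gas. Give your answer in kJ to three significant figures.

W ≈ 8.78 kJ

Adiabatic ⇒ Q = 0, so W_by = −ΔU = nCᵥ(T₁ − T₂).
Cᵥ = 5R/2 = 20.79 J/(mol·K).
W = (4.06)(20.79)(386 − 282) = 8776 J.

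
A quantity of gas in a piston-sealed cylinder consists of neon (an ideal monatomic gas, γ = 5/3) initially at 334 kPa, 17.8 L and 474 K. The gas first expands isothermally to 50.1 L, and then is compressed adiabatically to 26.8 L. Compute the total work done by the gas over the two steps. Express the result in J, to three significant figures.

Step 1 (isothermal): W = P₁V₁ ln(V₂/V₁) = (5945) ln(50.1/17.8) = 6152 J.
After step 1: P = 118.7 kPa, V = 50.1 L, T = 474 K.
Step 2 (adiabatic): W = (P₁V₁ − P₂V₂)/(γ−1) = (5945 − 9022)/0.667 = -4615 J.
W_total = 6152 − 4615 = 1537 J.

W_total ≈ 1540 J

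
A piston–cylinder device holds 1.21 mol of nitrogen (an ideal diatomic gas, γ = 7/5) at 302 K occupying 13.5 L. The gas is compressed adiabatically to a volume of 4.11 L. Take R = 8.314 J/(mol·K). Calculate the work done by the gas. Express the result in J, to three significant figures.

Adiabatic: TV^(γ−1) = const with γ = 7/5.
T₂ = T₁ (V₁/V₂)^(γ−1) = 302 × (13.5/4.11)^0.4 = 302 × 1.609 = 486 K.
W_by = nCᵥ(T₁ − T₂) = (1.21)(20.79)(302 − 486) = -4627 J.

W ≈ -4630 J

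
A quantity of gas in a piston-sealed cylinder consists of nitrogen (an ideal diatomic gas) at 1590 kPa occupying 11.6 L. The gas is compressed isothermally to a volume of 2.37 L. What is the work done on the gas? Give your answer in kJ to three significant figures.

W ≈ 29.3 kJ

Isothermal: W = nRT ln(V₂/V₁) = P₁V₁ ln(V₂/V₁).
P₁V₁ = (1590 kPa)(11.6 L) = 18444 J.
W = 18444 × ln(2.37/11.6) = 18444 × -1.588
W_by_gas = -29291 J; work on gas = −W_by = 29291 J.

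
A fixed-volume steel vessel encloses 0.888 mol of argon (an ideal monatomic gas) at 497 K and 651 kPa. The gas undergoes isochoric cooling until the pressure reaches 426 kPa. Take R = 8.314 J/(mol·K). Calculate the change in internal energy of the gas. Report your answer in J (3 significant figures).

ΔU ≈ -1900 J

Constant volume ⇒ W = 0, so Q = ΔU = nCᵥΔT with Cᵥ = 3R/2 = 12.47 J/(mol·K).
At constant V, T₂/T₁ = P₂/P₁ ⇒ ΔT = T₁(P₂/P₁ − 1) = 497·(426/651 − 1) = -171.8 K.
ΔU = (0.888)(12.47)(-171.8) = -1902 J.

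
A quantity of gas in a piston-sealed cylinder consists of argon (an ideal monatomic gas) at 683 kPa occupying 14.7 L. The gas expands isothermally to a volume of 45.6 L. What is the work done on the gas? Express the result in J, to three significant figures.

Isothermal: W = nRT ln(V₂/V₁) = P₁V₁ ln(V₂/V₁).
P₁V₁ = (683 kPa)(14.7 L) = 10040 J.
W = 10040 × ln(45.6/14.7) = 10040 × 1.132
W_by_gas = 11366 J; work on gas = −W_by = -11366 J.

W ≈ -11400 J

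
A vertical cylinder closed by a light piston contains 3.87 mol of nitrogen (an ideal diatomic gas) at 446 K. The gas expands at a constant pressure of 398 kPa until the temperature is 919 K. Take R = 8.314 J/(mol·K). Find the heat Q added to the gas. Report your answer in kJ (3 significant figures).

Q ≈ 53.3 kJ

Isobaric: W = nRΔT = (3.87)(8.314)(473) = 15219 J.
ΔU = nCᵥΔT with Cᵥ = 5R/2: ΔU = (3.87)(20.79)(473) = 38047 J.
Q = ΔU + W = 38047 + 15219 = 53266 J.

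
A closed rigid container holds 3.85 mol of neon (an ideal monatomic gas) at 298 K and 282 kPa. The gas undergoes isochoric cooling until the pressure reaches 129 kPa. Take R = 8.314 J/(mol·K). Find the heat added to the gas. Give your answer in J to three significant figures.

Constant volume ⇒ W = 0, so Q = ΔU = nCᵥΔT with Cᵥ = 3R/2 = 12.47 J/(mol·K).
At constant V, T₂/T₁ = P₂/P₁ ⇒ ΔT = T₁(P₂/P₁ − 1) = 298·(129/282 − 1) = -161.7 K.
ΔU = (3.85)(12.47)(-161.7) = -7763 J.

Q ≈ -7760 J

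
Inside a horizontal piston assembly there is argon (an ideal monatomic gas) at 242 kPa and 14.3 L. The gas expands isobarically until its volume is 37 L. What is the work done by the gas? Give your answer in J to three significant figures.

W ≈ 5490 J

Isobaric: W = P ΔV.
W = (242 kPa)(37 − 14.3 L) = (242)(22.7) = 5493 J.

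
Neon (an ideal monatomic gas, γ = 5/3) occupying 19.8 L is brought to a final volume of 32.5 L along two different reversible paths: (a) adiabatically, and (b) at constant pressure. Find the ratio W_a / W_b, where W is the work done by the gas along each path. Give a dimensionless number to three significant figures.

Path (a) adiabatic: W = P₁V₁(1 − (V₁/V₂)^(γ−1))/(γ−1) → W_a/(P₁V₁) = 0.422.
Path (b) isobaric: W = P₁(V₂ − V₁) → W_b/(P₁V₁) = 0.6414.
W_a / W_b = 0.422 / 0.6414 = 0.6579.

W_a / W_b ≈ 0.658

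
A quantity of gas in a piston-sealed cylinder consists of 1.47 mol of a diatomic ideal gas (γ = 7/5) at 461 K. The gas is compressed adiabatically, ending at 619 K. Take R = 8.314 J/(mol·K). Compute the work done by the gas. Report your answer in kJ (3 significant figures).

Adiabatic ⇒ Q = 0, so W_by = −ΔU = nCᵥ(T₁ − T₂).
Cᵥ = 5R/2 = 20.79 J/(mol·K).
W = (1.47)(20.79)(461 − 619) = -4828 J.

W ≈ -4.83 kJ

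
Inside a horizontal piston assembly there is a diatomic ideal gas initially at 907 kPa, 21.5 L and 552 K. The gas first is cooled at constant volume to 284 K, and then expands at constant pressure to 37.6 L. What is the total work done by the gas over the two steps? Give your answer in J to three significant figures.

Step 1 (isochoric): W = 0 (constant volume).
After step 1: P = 466.6 kPa (V unchanged).
Step 2 (isobaric): W = PΔV = (466.6 kPa)(37.6 − 21.5 L) = 7513 J.
W_total = 0 + 7513 = 7513 J.

W_total ≈ 7510 J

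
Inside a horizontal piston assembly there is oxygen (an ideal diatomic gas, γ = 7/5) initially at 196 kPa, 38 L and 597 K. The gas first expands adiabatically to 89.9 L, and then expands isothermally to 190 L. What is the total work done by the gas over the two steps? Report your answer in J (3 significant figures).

W_total ≈ 9380 J

Step 1 (adiabatic): W = (P₁V₁ − P₂V₂)/(γ−1) = (7448 − 5278)/0.4 = 5426 J.
After step 1: P = 58.71 kPa, V = 89.9 L, T = 423 K.
Step 2 (isothermal): W = P₁V₁ ln(V₂/V₁) = (5278) ln(190/89.9) = 3949 J.
W_total = 5426 + 3949 = 9375 J.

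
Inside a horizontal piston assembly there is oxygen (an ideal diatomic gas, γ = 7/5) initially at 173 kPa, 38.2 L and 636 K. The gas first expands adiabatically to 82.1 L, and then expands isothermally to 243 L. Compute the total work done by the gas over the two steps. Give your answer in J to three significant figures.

W_total ≈ 9640 J

Step 1 (adiabatic): W = (P₁V₁ − P₂V₂)/(γ−1) = (6609 − 4866)/0.4 = 4356 J.
After step 1: P = 59.27 kPa, V = 82.1 L, T = 468.3 K.
Step 2 (isothermal): W = P₁V₁ ln(V₂/V₁) = (4866) ln(243/82.1) = 5281 J.
W_total = 4356 + 5281 = 9636 J.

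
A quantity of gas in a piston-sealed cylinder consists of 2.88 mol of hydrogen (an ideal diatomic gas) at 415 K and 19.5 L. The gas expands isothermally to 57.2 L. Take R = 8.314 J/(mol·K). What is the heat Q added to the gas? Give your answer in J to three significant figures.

Q ≈ 10700 J

Isothermal ⇒ ΔU = 0, so Q = W = nRT ln(V₂/V₁).
Q = (2.88)(8.314)(415) ln(57.2/19.5) = 9937 × 1.076 = 10693 J.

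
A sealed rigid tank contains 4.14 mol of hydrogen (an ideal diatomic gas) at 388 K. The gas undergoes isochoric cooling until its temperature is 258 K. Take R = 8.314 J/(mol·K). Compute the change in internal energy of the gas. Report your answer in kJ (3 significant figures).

ΔU ≈ -11.2 kJ

Constant volume ⇒ W = 0, so Q = ΔU = nCᵥΔT with Cᵥ = 5R/2 = 20.79 J/(mol·K).
ΔU = (4.14)(20.79)(258 − 388) = -11186 J.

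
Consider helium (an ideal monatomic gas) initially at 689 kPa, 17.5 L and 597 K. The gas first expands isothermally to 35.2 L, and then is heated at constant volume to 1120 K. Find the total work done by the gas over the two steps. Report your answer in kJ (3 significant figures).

Step 1 (isothermal): W = P₁V₁ ln(V₂/V₁) = (12058) ln(35.2/17.5) = 8426 J.
Step 2 (isochoric): W = 0 (constant volume).
W_total = 8426 + 0 = 8426 J.

W_total ≈ 8.43 kJ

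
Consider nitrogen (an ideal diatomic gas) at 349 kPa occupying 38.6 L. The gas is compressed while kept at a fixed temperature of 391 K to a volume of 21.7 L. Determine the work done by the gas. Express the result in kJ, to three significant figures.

W ≈ -7.76 kJ

Isothermal: W = nRT ln(V₂/V₁) = P₁V₁ ln(V₂/V₁).
P₁V₁ = (349 kPa)(38.6 L) = 13471 J.
W = 13471 × ln(21.7/38.6) = 13471 × -0.5759
W_by_gas = -7759 J.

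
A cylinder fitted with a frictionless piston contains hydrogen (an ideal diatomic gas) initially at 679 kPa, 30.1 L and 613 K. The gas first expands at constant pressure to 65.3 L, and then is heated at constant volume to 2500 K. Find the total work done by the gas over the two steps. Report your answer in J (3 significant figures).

Step 1 (isobaric): W = PΔV = (679 kPa)(65.3 − 30.1 L) = 23901 J.
Step 2 (isochoric): W = 0 (constant volume).
W_total = 23901 + 0 = 23901 J.

W_total ≈ 23900 J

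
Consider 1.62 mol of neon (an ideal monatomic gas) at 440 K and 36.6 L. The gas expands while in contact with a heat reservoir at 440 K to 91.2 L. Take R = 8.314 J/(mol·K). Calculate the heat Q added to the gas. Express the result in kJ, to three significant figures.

Isothermal ⇒ ΔU = 0, so Q = W = nRT ln(V₂/V₁).
Q = (1.62)(8.314)(440) ln(91.2/36.6) = 5926 × 0.913 = 5411 J.

Q ≈ 5.41 kJ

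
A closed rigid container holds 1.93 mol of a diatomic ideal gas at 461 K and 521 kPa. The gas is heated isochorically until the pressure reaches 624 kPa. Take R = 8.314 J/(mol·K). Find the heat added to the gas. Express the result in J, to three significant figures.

Constant volume ⇒ W = 0, so Q = ΔU = nCᵥΔT with Cᵥ = 5R/2 = 20.79 J/(mol·K).
At constant V, T₂/T₁ = P₂/P₁ ⇒ ΔT = T₁(P₂/P₁ − 1) = 461·(624/521 − 1) = 91.14 K.
ΔU = (1.93)(20.79)(91.14) = 3656 J.

Q ≈ 3660 J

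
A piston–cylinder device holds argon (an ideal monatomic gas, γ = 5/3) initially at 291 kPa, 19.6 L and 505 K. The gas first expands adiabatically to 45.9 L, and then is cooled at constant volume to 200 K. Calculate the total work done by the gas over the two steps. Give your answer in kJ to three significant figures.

Step 1 (adiabatic): W = (P₁V₁ − P₂V₂)/(γ−1) = (5704 − 3234)/0.667 = 3704 J.
Step 2 (isochoric): W = 0 (constant volume).
W_total = 3704 + 0 = 3704 J.

W_total ≈ 3.70 kJ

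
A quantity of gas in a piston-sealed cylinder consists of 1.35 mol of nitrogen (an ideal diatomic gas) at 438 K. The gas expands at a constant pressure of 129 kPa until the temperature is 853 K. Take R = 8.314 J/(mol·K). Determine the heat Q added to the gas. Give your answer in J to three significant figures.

Q ≈ 16300 J

Isobaric: W = nRΔT = (1.35)(8.314)(415) = 4658 J.
ΔU = nCᵥΔT with Cᵥ = 5R/2: ΔU = (1.35)(20.79)(415) = 11645 J.
Q = ΔU + W = 11645 + 4658 = 16303 J.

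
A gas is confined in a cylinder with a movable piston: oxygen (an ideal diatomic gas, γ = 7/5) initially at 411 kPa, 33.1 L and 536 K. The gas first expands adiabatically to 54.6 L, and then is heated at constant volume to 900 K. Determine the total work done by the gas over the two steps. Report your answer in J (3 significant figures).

Step 1 (adiabatic): W = (P₁V₁ − P₂V₂)/(γ−1) = (13604 − 11136)/0.4 = 6171 J.
Step 2 (isochoric): W = 0 (constant volume).
W_total = 6171 + 0 = 6171 J.

W_total ≈ 6170 J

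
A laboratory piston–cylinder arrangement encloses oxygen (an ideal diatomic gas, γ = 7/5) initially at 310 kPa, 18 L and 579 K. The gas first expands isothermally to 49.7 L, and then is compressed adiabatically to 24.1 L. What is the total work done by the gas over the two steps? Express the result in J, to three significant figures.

Step 1 (isothermal): W = P₁V₁ ln(V₂/V₁) = (5580) ln(49.7/18) = 5667 J.
After step 1: P = 112.3 kPa, V = 49.7 L, T = 579 K.
Step 2 (adiabatic): W = (P₁V₁ − P₂V₂)/(γ−1) = (5580 − 7454)/0.4 = -4684 J.
W_total = 5667 − 4684 = 983.1 J.

W_total ≈ 983 J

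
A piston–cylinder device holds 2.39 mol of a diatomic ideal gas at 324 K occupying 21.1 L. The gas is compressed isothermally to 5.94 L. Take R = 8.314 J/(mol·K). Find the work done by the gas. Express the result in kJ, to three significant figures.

Isothermal: W = nRT ln(V₂/V₁).
W = (2.39)(8.314)(324) × ln(5.94/21.1)
  = 6438 × -1.268
W_by_gas = -8161 J.

W ≈ -8.16 kJ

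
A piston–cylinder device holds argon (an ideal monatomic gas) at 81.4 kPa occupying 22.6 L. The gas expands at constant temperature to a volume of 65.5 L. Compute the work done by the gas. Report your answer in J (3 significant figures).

Isothermal: W = nRT ln(V₂/V₁) = P₁V₁ ln(V₂/V₁).
P₁V₁ = (81.4 kPa)(22.6 L) = 1840 J.
W = 1840 × ln(65.5/22.6) = 1840 × 1.064
W_by_gas = 1958 J.

W ≈ 1960 J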